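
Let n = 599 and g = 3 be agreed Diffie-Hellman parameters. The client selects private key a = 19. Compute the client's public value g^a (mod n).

203

Public value = 3^19 (mod 599).
3^1 ≡ 3 (mod 599)
3^2 = (3^1)^2 ≡ 3^2 = 9 ≡ 9 (mod 599)
3^4 = (3^2)^2 ≡ 9^2 = 81 ≡ 81 (mod 599)
3^8 = (3^4)^2 ≡ 81^2 = 6561 ≡ 571 (mod 599)
3^16 = (3^8)^2 ≡ 571^2 = 326041 ≡ 185 (mod 599)
3^19 = 3^16 · 3^2 · 3^1 ≡ 185 · 9 · 3 ≡ 203 (mod 599).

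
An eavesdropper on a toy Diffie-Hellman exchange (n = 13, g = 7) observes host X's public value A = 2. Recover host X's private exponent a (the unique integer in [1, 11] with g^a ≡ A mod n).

11

Try successive powers of 7 modulo 13:
7^1 ≡ 7
7^2 ≡ 10
7^3 ≡ 5
7^4 ≡ 9
7^5 ≡ 11
7^6 ≡ 12
7^7 ≡ 6
7^8 ≡ 3
7^9 ≡ 8
7^10 ≡ 4
7^11 ≡ 2
Found: a = 11.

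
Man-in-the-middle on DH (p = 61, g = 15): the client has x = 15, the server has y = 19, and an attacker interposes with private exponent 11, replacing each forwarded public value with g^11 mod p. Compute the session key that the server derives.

The server receives an attacker's public value M = 15^11 mod 61 instead of the honest one.
15^1 ≡ 15 (mod 61)
15^2 = (15^1)^2 ≡ 15^2 = 225 ≡ 42 (mod 61)
15^4 = (15^2)^2 ≡ 42^2 = 1764 ≡ 56 (mod 61)
15^8 = (15^4)^2 ≡ 56^2 = 3136 ≡ 25 (mod 61)
15^11 = 15^8 · 15^2 · 15^1 ≡ 25 · 42 · 15 ≡ 12 (mod 61).
So M = 12. The server computes K = M^19 mod 61.
12^1 ≡ 12 (mod 61)
12^2 = (12^1)^2 ≡ 12^2 = 144 ≡ 22 (mod 61)
12^4 = (12^2)^2 ≡ 22^2 = 484 ≡ 57 (mod 61)
12^8 = (12^4)^2 ≡ 57^2 = 3249 ≡ 16 (mod 61)
12^16 = (12^8)^2 ≡ 16^2 = 256 ≡ 12 (mod 61)
12^19 = 12^16 · 12^2 · 12^1 ≡ 12 · 22 · 12 ≡ 57 (mod 61).

57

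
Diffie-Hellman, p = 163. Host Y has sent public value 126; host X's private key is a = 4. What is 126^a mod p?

150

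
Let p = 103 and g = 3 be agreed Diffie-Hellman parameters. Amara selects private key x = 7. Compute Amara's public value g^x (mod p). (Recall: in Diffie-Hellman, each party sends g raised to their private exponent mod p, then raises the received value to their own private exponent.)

24

Public value = 3^7 (mod 103).
3^1 ≡ 3 (mod 103)
3^2 = (3^1)^2 ≡ 3^2 = 9 ≡ 9 (mod 103)
3^4 = (3^2)^2 ≡ 9^2 = 81 ≡ 81 (mod 103)
3^7 = 3^4 · 3^2 · 3^1 ≡ 81 · 9 · 3 ≡ 24 (mod 103).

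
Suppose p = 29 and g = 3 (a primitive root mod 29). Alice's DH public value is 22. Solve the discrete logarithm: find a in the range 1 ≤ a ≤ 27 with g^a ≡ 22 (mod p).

22

Try successive powers of 3 modulo 29:
3^1 ≡ 3
3^2 ≡ 9
3^3 ≡ 27
3^4 ≡ 23
3^5 ≡ 11
3^6 ≡ 4
3^7 ≡ 12
3^8 ≡ 7
3^9 ≡ 21
3^10 ≡ 5
3^11 ≡ 15
3^12 ≡ 16
3^13 ≡ 19
3^14 ≡ 28
3^15 ≡ 26
3^16 ≡ 20
3^17 ≡ 2
3^18 ≡ 6
3^19 ≡ 18
3^20 ≡ 25
3^21 ≡ 17
3^22 ≡ 22
Found: a = 22.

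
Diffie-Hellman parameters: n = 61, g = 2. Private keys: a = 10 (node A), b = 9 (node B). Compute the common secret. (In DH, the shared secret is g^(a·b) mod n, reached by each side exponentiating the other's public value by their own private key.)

60

Node B sends B = g^b mod n = 2^9 mod 61.
2^1 ≡ 2 (mod 61)
2^2 = (2^1)^2 ≡ 2^2 = 4 ≡ 4 (mod 61)
2^4 = (2^2)^2 ≡ 4^2 = 16 ≡ 16 (mod 61)
2^8 = (2^4)^2 ≡ 16^2 = 256 ≡ 12 (mod 61)
2^9 = 2^8 · 2^1 ≡ 12 · 2 ≡ 24 (mod 61).
So B = 24. Node A then computes K = B^a mod n = 24^10 mod 61.
24^1 ≡ 24 (mod 61)
24^2 = (24^1)^2 ≡ 24^2 = 576 ≡ 27 (mod 61)
24^4 = (24^2)^2 ≡ 27^2 = 729 ≡ 58 (mod 61)
24^8 = (24^4)^2 ≡ 58^2 = 3364 ≡ 9 (mod 61)
24^10 = 24^8 · 24^2 ≡ 9 · 27 ≡ 60 (mod 61).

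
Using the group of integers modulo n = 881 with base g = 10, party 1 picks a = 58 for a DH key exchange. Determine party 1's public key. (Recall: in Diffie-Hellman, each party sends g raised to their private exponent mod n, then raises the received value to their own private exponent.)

Public value = 10^58 mod 881.
10^1 ≡ 10 (mod 881)
10^2 = (10^1)^2 ≡ 10^2 = 100 ≡ 100 (mod 881)
10^4 = (10^2)^2 ≡ 100^2 = 10000 ≡ 309 (mod 881)
10^8 = (10^4)^2 ≡ 309^2 = 95481 ≡ 333 (mod 881)
10^16 = (10^8)^2 ≡ 333^2 = 110889 ≡ 764 (mod 881)
10^32 = (10^16)^2 ≡ 764^2 = 583696 ≡ 474 (mod 881)
10^58 = 10^32 · 10^16 · 10^8 · 10^2 ≡ 474 · 764 · 333 · 100 ≡ 800 (mod 881).

800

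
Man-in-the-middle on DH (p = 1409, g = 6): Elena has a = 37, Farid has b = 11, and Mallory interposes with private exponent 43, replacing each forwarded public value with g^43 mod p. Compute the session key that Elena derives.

Elena receives Mallory's public value M = 6^43 mod 1409 instead of the honest one.
6^1 ≡ 6 (mod 1409)
6^2 = (6^1)^2 ≡ 6^2 = 36 ≡ 36 (mod 1409)
6^4 = (6^2)^2 ≡ 36^2 = 1296 ≡ 1296 (mod 1409)
6^8 = (6^4)^2 ≡ 1296^2 = 1679616 ≡ 88 (mod 1409)
6^16 = (6^8)^2 ≡ 88^2 = 7744 ≡ 699 (mod 1409)
6^32 = (6^16)^2 ≡ 699^2 = 488601 ≡ 1087 (mod 1409)
6^43 = 6^32 · 6^8 · 6^2 · 6^1 ≡ 1087 · 88 · 36 · 6 ≡ 120 (mod 1409).
So M = 120. Elena computes K = M^37 mod 1409.
120^1 ≡ 120 (mod 1409)
120^2 = (120^1)^2 ≡ 120^2 = 14400 ≡ 310 (mod 1409)
120^4 = (120^2)^2 ≡ 310^2 = 96100 ≡ 288 (mod 1409)
120^8 = (120^4)^2 ≡ 288^2 = 82944 ≡ 1222 (mod 1409)
120^16 = (120^8)^2 ≡ 1222^2 = 1493284 ≡ 1153 (mod 1409)
120^32 = (120^16)^2 ≡ 1153^2 = 1329409 ≡ 722 (mod 1409)
120^37 = 120^32 · 120^4 · 120^1 ≡ 722 · 288 · 120 ≡ 339 (mod 1409).

339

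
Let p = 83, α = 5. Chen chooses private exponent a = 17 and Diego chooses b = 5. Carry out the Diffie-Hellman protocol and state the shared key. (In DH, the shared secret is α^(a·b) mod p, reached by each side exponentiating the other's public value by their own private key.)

42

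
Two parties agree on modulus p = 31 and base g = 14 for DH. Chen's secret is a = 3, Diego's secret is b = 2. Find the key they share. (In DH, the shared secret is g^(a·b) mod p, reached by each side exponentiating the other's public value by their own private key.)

8

Chen sends A = g^a mod p = 14^3 mod 31.
14^1 ≡ 14 (mod 31)
14^2 = (14^1)^2 ≡ 14^2 = 196 ≡ 10 (mod 31)
14^3 = 14^2 · 14^1 ≡ 10 · 14 ≡ 16 (mod 31).
So A = 16. Diego then computes K = A^b mod p = 16^2 mod 31.
16^1 ≡ 16 (mod 31)
16^2 = (16^1)^2 ≡ 16^2 = 256 ≡ 8 (mod 31)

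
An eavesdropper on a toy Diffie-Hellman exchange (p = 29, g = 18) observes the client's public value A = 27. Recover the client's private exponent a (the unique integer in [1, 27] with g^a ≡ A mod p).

9

Try successive powers of 18 modulo 29:
18^1 ≡ 18
18^2 ≡ 5
18^3 ≡ 3
18^4 ≡ 25
18^5 ≡ 15
18^6 ≡ 9
18^7 ≡ 17
18^8 ≡ 16
18^9 ≡ 27
Found: a = 9.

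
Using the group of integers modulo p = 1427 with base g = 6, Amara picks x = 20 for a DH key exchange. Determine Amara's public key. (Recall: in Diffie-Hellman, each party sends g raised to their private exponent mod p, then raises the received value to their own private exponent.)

Public value = 6^20 (mod 1427).
6^1 ≡ 6 (mod 1427)
6^2 = (6^1)^2 ≡ 6^2 = 36 ≡ 36 (mod 1427)
6^4 = (6^2)^2 ≡ 36^2 = 1296 ≡ 1296 (mod 1427)
6^8 = (6^4)^2 ≡ 1296^2 = 1679616 ≡ 37 (mod 1427)
6^16 = (6^8)^2 ≡ 37^2 = 1369 ≡ 1369 (mod 1427)
6^20 = 6^16 · 6^4 ≡ 1369 · 1296 ≡ 463 (mod 1427).

463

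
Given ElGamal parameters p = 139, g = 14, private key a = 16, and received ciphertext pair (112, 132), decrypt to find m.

18

Shared mask s = c₁^a mod p = 112^16 mod 139.
112^1 ≡ 112 (mod 139)
112^2 = (112^1)^2 ≡ 112^2 = 12544 ≡ 34 (mod 139)
112^4 = (112^2)^2 ≡ 34^2 = 1156 ≡ 44 (mod 139)
112^8 = (112^4)^2 ≡ 44^2 = 1936 ≡ 129 (mod 139)
112^16 = (112^8)^2 ≡ 129^2 = 16641 ≡ 100 (mod 139)
So s = 100; s⁻¹ ≡ 57 (mod 139).
m = c₂ · s⁻¹ mod 139 = 132 · 57 mod 139 = 18.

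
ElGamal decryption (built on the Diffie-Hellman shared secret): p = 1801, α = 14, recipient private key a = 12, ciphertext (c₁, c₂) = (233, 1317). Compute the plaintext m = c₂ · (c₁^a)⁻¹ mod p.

Shared mask s = c₁^a mod p = 233^12 mod 1801.
233^1 ≡ 233 (mod 1801)
233^2 = (233^1)^2 ≡ 233^2 = 54289 ≡ 259 (mod 1801)
233^4 = (233^2)^2 ≡ 259^2 = 67081 ≡ 444 (mod 1801)
233^8 = (233^4)^2 ≡ 444^2 = 197136 ≡ 827 (mod 1801)
233^12 = 233^8 · 233^4 ≡ 827 · 444 ≡ 1585 (mod 1801).
So s = 1585; s⁻¹ ≡ 1209 (mod 1801).
m = c₂ · s⁻¹ mod 1801 = 1317 · 1209 mod 1801 = 169.

169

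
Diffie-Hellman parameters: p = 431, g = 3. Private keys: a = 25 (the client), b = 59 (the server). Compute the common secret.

The client sends A = g^a mod p = 3^25 mod 431.
3^1 ≡ 3 (mod 431)
3^2 = (3^1)^2 ≡ 3^2 = 9 ≡ 9 (mod 431)
3^4 = (3^2)^2 ≡ 9^2 = 81 ≡ 81 (mod 431)
3^8 = (3^4)^2 ≡ 81^2 = 6561 ≡ 96 (mod 431)
3^16 = (3^8)^2 ≡ 96^2 = 9216 ≡ 165 (mod 431)
3^25 = 3^16 · 3^8 · 3^1 ≡ 165 · 96 · 3 ≡ 110 (mod 431).
So A = 110. The server then computes K = A^b mod p = 110^59 mod 431.
110^1 ≡ 110 (mod 431)
110^2 = (110^1)^2 ≡ 110^2 = 12100 ≡ 32 (mod 431)
110^4 = (110^2)^2 ≡ 32^2 = 1024 ≡ 162 (mod 431)
110^8 = (110^4)^2 ≡ 162^2 = 26244 ≡ 384 (mod 431)
110^16 = (110^8)^2 ≡ 384^2 = 147456 ≡ 54 (mod 431)
110^32 = (110^16)^2 ≡ 54^2 = 2916 ≡ 330 (mod 431)
110^59 = 110^32 · 110^16 · 110^8 · 110^2 · 110^1 ≡ 330 · 54 · 384 · 32 · 110 ≡ 54 (mod 431).

54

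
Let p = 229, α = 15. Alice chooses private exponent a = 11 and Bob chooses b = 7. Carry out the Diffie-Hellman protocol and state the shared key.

Alice sends A = α^a mod p = 15^11 mod 229.
15^1 ≡ 15 (mod 229)
15^2 = (15^1)^2 ≡ 15^2 = 225 ≡ 225 (mod 229)
15^4 = (15^2)^2 ≡ 225^2 = 50625 ≡ 16 (mod 229)
15^8 = (15^4)^2 ≡ 16^2 = 256 ≡ 27 (mod 229)
15^11 = 15^8 · 15^2 · 15^1 ≡ 27 · 225 · 15 ≡ 212 (mod 229).
So A = 212. Bob then computes K = A^b mod p = 212^7 mod 229.
212^1 ≡ 212 (mod 229)
212^2 = (212^1)^2 ≡ 212^2 = 44944 ≡ 60 (mod 229)
212^4 = (212^2)^2 ≡ 60^2 = 3600 ≡ 165 (mod 229)
212^7 = 212^4 · 212^2 · 212^1 ≡ 165 · 60 · 212 ≡ 15 (mod 229).

15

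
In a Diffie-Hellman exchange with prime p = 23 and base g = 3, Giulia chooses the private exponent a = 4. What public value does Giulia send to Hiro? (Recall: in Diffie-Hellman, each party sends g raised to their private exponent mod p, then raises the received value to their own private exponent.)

Public value = 3^4 mod 23.
3^1 ≡ 3 (mod 23)
3^2 = (3^1)^2 ≡ 3^2 = 9 ≡ 9 (mod 23)
3^4 = (3^2)^2 ≡ 9^2 = 81 ≡ 12 (mod 23)

12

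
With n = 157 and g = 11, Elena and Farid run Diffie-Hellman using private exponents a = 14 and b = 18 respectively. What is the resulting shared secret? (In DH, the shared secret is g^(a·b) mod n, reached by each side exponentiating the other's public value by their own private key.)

99

Elena sends A = g^a mod n = 11^14 mod 157.
11^1 ≡ 11 (mod 157)
11^2 = (11^1)^2 ≡ 11^2 = 121 ≡ 121 (mod 157)
11^4 = (11^2)^2 ≡ 121^2 = 14641 ≡ 40 (mod 157)
11^8 = (11^4)^2 ≡ 40^2 = 1600 ≡ 30 (mod 157)
11^14 = 11^8 · 11^4 · 11^2 ≡ 30 · 40 · 121 ≡ 132 (mod 157).
So A = 132. Farid then computes K = A^b mod n = 132^18 mod 157.
132^1 ≡ 132 (mod 157)
132^2 = (132^1)^2 ≡ 132^2 = 17424 ≡ 154 (mod 157)
132^4 = (132^2)^2 ≡ 154^2 = 23716 ≡ 9 (mod 157)
132^8 = (132^4)^2 ≡ 9^2 = 81 ≡ 81 (mod 157)
132^16 = (132^8)^2 ≡ 81^2 = 6561 ≡ 124 (mod 157)
132^18 = 132^16 · 132^2 ≡ 124 · 154 ≡ 99 (mod 157).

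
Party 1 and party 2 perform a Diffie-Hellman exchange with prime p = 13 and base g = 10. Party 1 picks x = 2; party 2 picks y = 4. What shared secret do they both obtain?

Party 1 sends A = g^x mod p = 10^2 mod 13.
10^1 ≡ 10 (mod 13)
10^2 = (10^1)^2 ≡ 10^2 = 100 ≡ 9 (mod 13)
So A = 9. Party 2 then computes K = A^y mod p = 9^4 mod 13.
9^1 ≡ 9 (mod 13)
9^2 = (9^1)^2 ≡ 9^2 = 81 ≡ 3 (mod 13)
9^4 = (9^2)^2 ≡ 3^2 = 9 ≡ 9 (mod 13)

9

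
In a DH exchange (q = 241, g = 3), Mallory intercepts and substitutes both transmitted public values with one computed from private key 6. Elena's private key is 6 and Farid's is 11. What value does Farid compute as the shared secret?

Farid receives Mallory's public value M = 3^6 mod 241 instead of the honest one.
3^1 ≡ 3 (mod 241)
3^2 = (3^1)^2 ≡ 3^2 = 9 ≡ 9 (mod 241)
3^4 = (3^2)^2 ≡ 9^2 = 81 ≡ 81 (mod 241)
3^6 = 3^4 · 3^2 ≡ 81 · 9 ≡ 6 (mod 241).
So M = 6. Farid computes K = M^11 mod 241.
6^1 ≡ 6 (mod 241)
6^2 = (6^1)^2 ≡ 6^2 = 36 ≡ 36 (mod 241)
6^4 = (6^2)^2 ≡ 36^2 = 1296 ≡ 91 (mod 241)
6^8 = (6^4)^2 ≡ 91^2 = 8281 ≡ 87 (mod 241)
6^11 = 6^8 · 6^2 · 6^1 ≡ 87 · 36 · 6 ≡ 235 (mod 241).

235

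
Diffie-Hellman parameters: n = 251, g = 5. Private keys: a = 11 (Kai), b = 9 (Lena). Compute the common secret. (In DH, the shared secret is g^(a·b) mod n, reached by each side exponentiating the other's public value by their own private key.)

Kai sends A = g^a mod n = 5^11 mod 251.
5^1 ≡ 5 (mod 251)
5^2 = (5^1)^2 ≡ 5^2 = 25 ≡ 25 (mod 251)
5^4 = (5^2)^2 ≡ 25^2 = 625 ≡ 123 (mod 251)
5^8 = (5^4)^2 ≡ 123^2 = 15129 ≡ 69 (mod 251)
5^11 = 5^8 · 5^2 · 5^1 ≡ 69 · 25 · 5 ≡ 91 (mod 251).
So A = 91. Lena then computes K = A^b mod n = 91^9 mod 251.
91^1 ≡ 91 (mod 251)
91^2 = (91^1)^2 ≡ 91^2 = 8281 ≡ 249 (mod 251)
91^4 = (91^2)^2 ≡ 249^2 = 62001 ≡ 4 (mod 251)
91^8 = (91^4)^2 ≡ 4^2 = 16 ≡ 16 (mod 251)
91^9 = 91^8 · 91^1 ≡ 16 · 91 ≡ 201 (mod 251).

201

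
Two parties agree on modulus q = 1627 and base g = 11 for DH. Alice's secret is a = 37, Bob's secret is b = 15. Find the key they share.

1539

Bob sends B = g^b mod q = 11^15 mod 1627.
11^1 ≡ 11 (mod 1627)
11^2 = (11^1)^2 ≡ 11^2 = 121 ≡ 121 (mod 1627)
11^4 = (11^2)^2 ≡ 121^2 = 14641 ≡ 1625 (mod 1627)
11^8 = (11^4)^2 ≡ 1625^2 = 2640625 ≡ 4 (mod 1627)
11^15 = 11^8 · 11^4 · 11^2 · 11^1 ≡ 4 · 1625 · 121 · 11 ≡ 741 (mod 1627).
So B = 741. Alice then computes K = B^a mod q = 741^37 mod 1627.
741^1 ≡ 741 (mod 1627)
741^2 = (741^1)^2 ≡ 741^2 = 549081 ≡ 782 (mod 1627)
741^4 = (741^2)^2 ≡ 782^2 = 611524 ≡ 1399 (mod 1627)
741^8 = (741^4)^2 ≡ 1399^2 = 1957201 ≡ 1547 (mod 1627)
741^16 = (741^8)^2 ≡ 1547^2 = 2393209 ≡ 1519 (mod 1627)
741^32 = (741^16)^2 ≡ 1519^2 = 2307361 ≡ 275 (mod 1627)
741^37 = 741^32 · 741^4 · 741^1 ≡ 275 · 1399 · 741 ≡ 1539 (mod 1627).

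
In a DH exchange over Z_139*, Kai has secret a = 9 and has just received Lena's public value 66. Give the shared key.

116

Shared key K = 66^9 mod 139.
66^1 ≡ 66 (mod 139)
66^2 = (66^1)^2 ≡ 66^2 = 4356 ≡ 47 (mod 139)
66^4 = (66^2)^2 ≡ 47^2 = 2209 ≡ 124 (mod 139)
66^8 = (66^4)^2 ≡ 124^2 = 15376 ≡ 86 (mod 139)
66^9 = 66^8 · 66^1 ≡ 86 · 66 ≡ 116 (mod 139).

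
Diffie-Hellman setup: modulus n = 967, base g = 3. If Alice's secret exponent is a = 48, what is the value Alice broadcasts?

100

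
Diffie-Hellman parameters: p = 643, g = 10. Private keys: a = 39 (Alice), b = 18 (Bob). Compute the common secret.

Alice sends A = g^a mod p = 10^39 mod 643.
10^1 ≡ 10 (mod 643)
10^2 = (10^1)^2 ≡ 10^2 = 100 ≡ 100 (mod 643)
10^4 = (10^2)^2 ≡ 100^2 = 10000 ≡ 355 (mod 643)
10^8 = (10^4)^2 ≡ 355^2 = 126025 ≡ 640 (mod 643)
10^16 = (10^8)^2 ≡ 640^2 = 409600 ≡ 9 (mod 643)
10^32 = (10^16)^2 ≡ 9^2 = 81 ≡ 81 (mod 643)
10^39 = 10^32 · 10^4 · 10^2 · 10^1 ≡ 81 · 355 · 100 · 10 ≡ 40 (mod 643).
So A = 40. Bob then computes K = A^b mod p = 40^18 mod 643.
40^1 ≡ 40 (mod 643)
40^2 = (40^1)^2 ≡ 40^2 = 1600 ≡ 314 (mod 643)
40^4 = (40^2)^2 ≡ 314^2 = 98596 ≡ 217 (mod 643)
40^8 = (40^4)^2 ≡ 217^2 = 47089 ≡ 150 (mod 643)
40^16 = (40^8)^2 ≡ 150^2 = 22500 ≡ 638 (mod 643)
40^18 = 40^16 · 40^2 ≡ 638 · 314 ≡ 359 (mod 643).

359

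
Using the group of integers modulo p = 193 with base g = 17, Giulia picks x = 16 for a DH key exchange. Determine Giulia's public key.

Public value = 17^16 mod 193.
17^1 ≡ 17 (mod 193)
17^2 = (17^1)^2 ≡ 17^2 = 289 ≡ 96 (mod 193)
17^4 = (17^2)^2 ≡ 96^2 = 9216 ≡ 145 (mod 193)
17^8 = (17^4)^2 ≡ 145^2 = 21025 ≡ 181 (mod 193)
17^16 = (17^8)^2 ≡ 181^2 = 32761 ≡ 144 (mod 193)

144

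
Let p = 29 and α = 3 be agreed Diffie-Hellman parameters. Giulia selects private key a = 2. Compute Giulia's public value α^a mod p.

Public value = 3^2 mod 29.
3^1 ≡ 3 (mod 29)
3^2 = (3^1)^2 ≡ 3^2 = 9 ≡ 9 (mod 29)

9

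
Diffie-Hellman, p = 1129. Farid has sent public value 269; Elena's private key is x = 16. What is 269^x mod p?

Shared key K = 269^16 mod 1129.
269^1 ≡ 269 (mod 1129)
269^2 = (269^1)^2 ≡ 269^2 = 72361 ≡ 105 (mod 1129)
269^4 = (269^2)^2 ≡ 105^2 = 11025 ≡ 864 (mod 1129)
269^8 = (269^4)^2 ≡ 864^2 = 746496 ≡ 227 (mod 1129)
269^16 = (269^8)^2 ≡ 227^2 = 51529 ≡ 724 (mod 1129)

724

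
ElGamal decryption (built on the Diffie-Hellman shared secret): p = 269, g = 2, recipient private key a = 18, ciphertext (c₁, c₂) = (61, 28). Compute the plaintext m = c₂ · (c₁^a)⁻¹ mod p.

132

Shared mask s = c₁^a mod p = 61^18 mod 269.
61^1 ≡ 61 (mod 269)
61^2 = (61^1)^2 ≡ 61^2 = 3721 ≡ 224 (mod 269)
61^4 = (61^2)^2 ≡ 224^2 = 50176 ≡ 142 (mod 269)
61^8 = (61^4)^2 ≡ 142^2 = 20164 ≡ 258 (mod 269)
61^16 = (61^8)^2 ≡ 258^2 = 66564 ≡ 121 (mod 269)
61^18 = 61^16 · 61^2 ≡ 121 · 224 ≡ 204 (mod 269).
So s = 204; s⁻¹ ≡ 120 (mod 269).
m = c₂ · s⁻¹ mod 269 = 28 · 120 mod 269 = 132.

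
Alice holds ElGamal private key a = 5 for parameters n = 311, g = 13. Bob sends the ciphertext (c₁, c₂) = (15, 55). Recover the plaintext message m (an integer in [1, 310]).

Shared mask s = c₁^a mod n = 15^5 mod 311.
15^1 ≡ 15 (mod 311)
15^2 = (15^1)^2 ≡ 15^2 = 225 ≡ 225 (mod 311)
15^4 = (15^2)^2 ≡ 225^2 = 50625 ≡ 243 (mod 311)
15^5 = 15^4 · 15^1 ≡ 243 · 15 ≡ 224 (mod 311).
So s = 224; s⁻¹ ≡ 168 (mod 311).
m = c₂ · s⁻¹ mod 311 = 55 · 168 mod 311 = 221.

221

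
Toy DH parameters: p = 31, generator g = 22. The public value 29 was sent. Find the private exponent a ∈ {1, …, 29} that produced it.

27

Try successive powers of 22 modulo 31:
22^1 ≡ 22
22^2 ≡ 19
22^3 ≡ 15
22^4 ≡ 20
22^5 ≡ 6
22^6 ≡ 8
22^7 ≡ 21
22^8 ≡ 28
22^9 ≡ 27
22^10 ≡ 5
22^11 ≡ 17
22^12 ≡ 2
22^13 ≡ 13
22^14 ≡ 7
22^15 ≡ 30
22^16 ≡ 9
22^17 ≡ 12
22^18 ≡ 16
22^19 ≡ 11
22^20 ≡ 25
22^21 ≡ 23
22^22 ≡ 10
22^23 ≡ 3
22^24 ≡ 4
22^25 ≡ 26
22^26 ≡ 14
22^27 ≡ 29
Found: a = 27.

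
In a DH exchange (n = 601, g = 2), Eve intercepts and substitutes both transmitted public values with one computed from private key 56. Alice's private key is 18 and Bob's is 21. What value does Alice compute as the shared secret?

Alice receives Eve's public value M = 2^56 mod 601 instead of the honest one.
2^1 ≡ 2 (mod 601)
2^2 = (2^1)^2 ≡ 2^2 = 4 ≡ 4 (mod 601)
2^4 = (2^2)^2 ≡ 4^2 = 16 ≡ 16 (mod 601)
2^8 = (2^4)^2 ≡ 16^2 = 256 ≡ 256 (mod 601)
2^16 = (2^8)^2 ≡ 256^2 = 65536 ≡ 27 (mod 601)
2^32 = (2^16)^2 ≡ 27^2 = 729 ≡ 128 (mod 601)
2^56 = 2^32 · 2^16 · 2^8 ≡ 128 · 27 · 256 ≡ 64 (mod 601).
So M = 64. Alice computes K = M^18 mod 601.
64^1 ≡ 64 (mod 601)
64^2 = (64^1)^2 ≡ 64^2 = 4096 ≡ 490 (mod 601)
64^4 = (64^2)^2 ≡ 490^2 = 240100 ≡ 301 (mod 601)
64^8 = (64^4)^2 ≡ 301^2 = 90601 ≡ 451 (mod 601)
64^16 = (64^8)^2 ≡ 451^2 = 203401 ≡ 263 (mod 601)
64^18 = 64^16 · 64^2 ≡ 263 · 490 ≡ 256 (mod 601).

256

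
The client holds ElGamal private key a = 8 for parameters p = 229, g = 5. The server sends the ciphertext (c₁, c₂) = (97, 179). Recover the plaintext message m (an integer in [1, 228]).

Shared mask s = c₁^a mod p = 97^8 mod 229.
97^1 ≡ 97 (mod 229)
97^2 = (97^1)^2 ≡ 97^2 = 9409 ≡ 20 (mod 229)
97^4 = (97^2)^2 ≡ 20^2 = 400 ≡ 171 (mod 229)
97^8 = (97^4)^2 ≡ 171^2 = 29241 ≡ 158 (mod 229)
So s = 158; s⁻¹ ≡ 129 (mod 229).
m = c₂ · s⁻¹ mod 229 = 179 · 129 mod 229 = 191.

191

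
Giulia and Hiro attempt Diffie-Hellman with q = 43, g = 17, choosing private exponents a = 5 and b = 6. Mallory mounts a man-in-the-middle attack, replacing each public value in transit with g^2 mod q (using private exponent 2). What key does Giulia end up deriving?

9

Giulia receives Mallory's public value M = 17^2 mod 43 instead of the honest one.
17^1 ≡ 17 (mod 43)
17^2 = (17^1)^2 ≡ 17^2 = 289 ≡ 31 (mod 43)
So M = 31. Giulia computes K = M^5 mod 43.
31^1 ≡ 31 (mod 43)
31^2 = (31^1)^2 ≡ 31^2 = 961 ≡ 15 (mod 43)
31^4 = (31^2)^2 ≡ 15^2 = 225 ≡ 10 (mod 43)
31^5 = 31^4 · 31^1 ≡ 10 · 31 ≡ 9 (mod 43).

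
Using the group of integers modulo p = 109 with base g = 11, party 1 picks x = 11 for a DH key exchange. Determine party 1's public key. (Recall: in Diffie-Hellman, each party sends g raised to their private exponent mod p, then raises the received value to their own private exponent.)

Public value = 11^11 mod 109.
11^1 ≡ 11 (mod 109)
11^2 = (11^1)^2 ≡ 11^2 = 121 ≡ 12 (mod 109)
11^4 = (11^2)^2 ≡ 12^2 = 144 ≡ 35 (mod 109)
11^8 = (11^4)^2 ≡ 35^2 = 1225 ≡ 26 (mod 109)
11^11 = 11^8 · 11^2 · 11^1 ≡ 26 · 12 · 11 ≡ 53 (mod 109).

53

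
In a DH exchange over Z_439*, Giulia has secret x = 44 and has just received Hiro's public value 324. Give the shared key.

128

Shared key K = 324^44 mod 439.
324^1 ≡ 324 (mod 439)
324^2 = (324^1)^2 ≡ 324^2 = 104976 ≡ 55 (mod 439)
324^4 = (324^2)^2 ≡ 55^2 = 3025 ≡ 391 (mod 439)
324^8 = (324^4)^2 ≡ 391^2 = 152881 ≡ 109 (mod 439)
324^16 = (324^8)^2 ≡ 109^2 = 11881 ≡ 28 (mod 439)
324^32 = (324^16)^2 ≡ 28^2 = 784 ≡ 345 (mod 439)
324^44 = 324^32 · 324^8 · 324^4 ≡ 345 · 109 · 391 ≡ 128 (mod 439).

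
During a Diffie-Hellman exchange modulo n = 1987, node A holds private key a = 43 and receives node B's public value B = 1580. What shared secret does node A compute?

229

Shared key K = 1580^43 mod 1987.
1580^1 ≡ 1580 (mod 1987)
1580^2 = (1580^1)^2 ≡ 1580^2 = 2496400 ≡ 728 (mod 1987)
1580^4 = (1580^2)^2 ≡ 728^2 = 529984 ≡ 1442 (mod 1987)
1580^8 = (1580^4)^2 ≡ 1442^2 = 2079364 ≡ 962 (mod 1987)
1580^16 = (1580^8)^2 ≡ 962^2 = 925444 ≡ 1489 (mod 1987)
1580^32 = (1580^16)^2 ≡ 1489^2 = 2217121 ≡ 1616 (mod 1987)
1580^43 = 1580^32 · 1580^8 · 1580^2 · 1580^1 ≡ 1616 · 962 · 728 · 1580 ≡ 229 (mod 1987).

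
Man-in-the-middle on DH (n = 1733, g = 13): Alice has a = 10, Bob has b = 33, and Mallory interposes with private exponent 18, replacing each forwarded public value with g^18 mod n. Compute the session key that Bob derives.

Bob receives Mallory's public value M = 13^18 mod 1733 instead of the honest one.
13^1 ≡ 13 (mod 1733)
13^2 = (13^1)^2 ≡ 13^2 = 169 ≡ 169 (mod 1733)
13^4 = (13^2)^2 ≡ 169^2 = 28561 ≡ 833 (mod 1733)
13^8 = (13^4)^2 ≡ 833^2 = 693889 ≡ 689 (mod 1733)
13^16 = (13^8)^2 ≡ 689^2 = 474721 ≡ 1612 (mod 1733)
13^18 = 13^16 · 13^2 ≡ 1612 · 169 ≡ 347 (mod 1733).
So M = 347. Bob computes K = M^33 mod 1733.
347^1 ≡ 347 (mod 1733)
347^2 = (347^1)^2 ≡ 347^2 = 120409 ≡ 832 (mod 1733)
347^4 = (347^2)^2 ≡ 832^2 = 692224 ≡ 757 (mod 1733)
347^8 = (347^4)^2 ≡ 757^2 = 573049 ≡ 1159 (mod 1733)
347^16 = (347^8)^2 ≡ 1159^2 = 1343281 ≡ 206 (mod 1733)
347^32 = (347^16)^2 ≡ 206^2 = 42436 ≡ 844 (mod 1733)
347^33 = 347^32 · 347^1 ≡ 844 · 347 ≡ 1724 (mod 1733).

1724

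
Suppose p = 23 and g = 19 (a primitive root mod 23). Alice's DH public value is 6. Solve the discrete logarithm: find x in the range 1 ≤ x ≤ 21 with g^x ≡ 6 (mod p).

10

Try successive powers of 19 modulo 23:
19^1 ≡ 19
19^2 ≡ 16
19^3 ≡ 5
19^4 ≡ 3
19^5 ≡ 11
19^6 ≡ 2
19^7 ≡ 15
19^8 ≡ 9
19^9 ≡ 10
19^10 ≡ 6
Found: x = 10.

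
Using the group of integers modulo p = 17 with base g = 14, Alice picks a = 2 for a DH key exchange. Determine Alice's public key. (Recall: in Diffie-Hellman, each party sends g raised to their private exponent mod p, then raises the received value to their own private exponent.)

Public value = 14^2 (mod 17).
14^1 ≡ 14 (mod 17)
14^2 = (14^1)^2 ≡ 14^2 = 196 ≡ 9 (mod 17)

9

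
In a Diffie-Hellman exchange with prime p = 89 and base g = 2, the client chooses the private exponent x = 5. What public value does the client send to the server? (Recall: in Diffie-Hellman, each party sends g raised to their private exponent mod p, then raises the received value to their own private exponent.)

32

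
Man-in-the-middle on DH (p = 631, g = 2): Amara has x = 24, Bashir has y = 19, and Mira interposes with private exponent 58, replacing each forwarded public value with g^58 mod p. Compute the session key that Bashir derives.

Bashir receives Mira's public value M = 2^58 mod 631 instead of the honest one.
2^1 ≡ 2 (mod 631)
2^2 = (2^1)^2 ≡ 2^2 = 4 ≡ 4 (mod 631)
2^4 = (2^2)^2 ≡ 4^2 = 16 ≡ 16 (mod 631)
2^8 = (2^4)^2 ≡ 16^2 = 256 ≡ 256 (mod 631)
2^16 = (2^8)^2 ≡ 256^2 = 65536 ≡ 543 (mod 631)
2^32 = (2^16)^2 ≡ 543^2 = 294849 ≡ 172 (mod 631)
2^58 = 2^32 · 2^16 · 2^8 · 2^2 ≡ 172 · 543 · 256 · 4 ≡ 620 (mod 631).
So M = 620. Bashir computes K = M^19 mod 631.
620^1 ≡ 620 (mod 631)
620^2 = (620^1)^2 ≡ 620^2 = 384400 ≡ 121 (mod 631)
620^4 = (620^2)^2 ≡ 121^2 = 14641 ≡ 128 (mod 631)
620^8 = (620^4)^2 ≡ 128^2 = 16384 ≡ 609 (mod 631)
620^16 = (620^8)^2 ≡ 609^2 = 370881 ≡ 484 (mod 631)
620^19 = 620^16 · 620^2 · 620^1 ≡ 484 · 121 · 620 ≡ 47 (mod 631).

47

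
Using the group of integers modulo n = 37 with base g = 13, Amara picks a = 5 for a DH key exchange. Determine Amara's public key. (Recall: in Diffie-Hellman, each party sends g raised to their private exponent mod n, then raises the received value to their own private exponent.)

35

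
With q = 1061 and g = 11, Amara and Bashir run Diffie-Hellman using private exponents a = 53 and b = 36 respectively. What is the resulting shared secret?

655

Amara sends A = g^a mod q = 11^53 mod 1061.
11^1 ≡ 11 (mod 1061)
11^2 = (11^1)^2 ≡ 11^2 = 121 ≡ 121 (mod 1061)
11^4 = (11^2)^2 ≡ 121^2 = 14641 ≡ 848 (mod 1061)
11^8 = (11^4)^2 ≡ 848^2 = 719104 ≡ 807 (mod 1061)
11^16 = (11^8)^2 ≡ 807^2 = 651249 ≡ 856 (mod 1061)
11^32 = (11^16)^2 ≡ 856^2 = 732736 ≡ 646 (mod 1061)
11^53 = 11^32 · 11^16 · 11^4 · 11^1 ≡ 646 · 856 · 848 · 11 ≡ 406 (mod 1061).
So A = 406. Bashir then computes K = A^b mod q = 406^36 mod 1061.
406^1 ≡ 406 (mod 1061)
406^2 = (406^1)^2 ≡ 406^2 = 164836 ≡ 381 (mod 1061)
406^4 = (406^2)^2 ≡ 381^2 = 145161 ≡ 865 (mod 1061)
406^8 = (406^4)^2 ≡ 865^2 = 748225 ≡ 220 (mod 1061)
406^16 = (406^8)^2 ≡ 220^2 = 48400 ≡ 655 (mod 1061)
406^32 = (406^16)^2 ≡ 655^2 = 429025 ≡ 381 (mod 1061)
406^36 = 406^32 · 406^4 ≡ 381 · 865 ≡ 655 (mod 1061).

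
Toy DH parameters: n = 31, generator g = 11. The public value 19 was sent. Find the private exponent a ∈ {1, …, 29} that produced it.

8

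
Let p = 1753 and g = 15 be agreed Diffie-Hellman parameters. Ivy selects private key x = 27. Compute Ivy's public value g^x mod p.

509

Public value = 15^27 mod 1753.
15^1 ≡ 15 (mod 1753)
15^2 = (15^1)^2 ≡ 15^2 = 225 ≡ 225 (mod 1753)
15^4 = (15^2)^2 ≡ 225^2 = 50625 ≡ 1541 (mod 1753)
15^8 = (15^4)^2 ≡ 1541^2 = 2374681 ≡ 1119 (mod 1753)
15^16 = (15^8)^2 ≡ 1119^2 = 1252161 ≡ 519 (mod 1753)
15^27 = 15^16 · 15^8 · 15^2 · 15^1 ≡ 519 · 1119 · 225 · 15 ≡ 509 (mod 1753).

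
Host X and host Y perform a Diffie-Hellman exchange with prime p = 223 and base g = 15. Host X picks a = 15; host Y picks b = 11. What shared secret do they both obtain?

49

Host Y sends B = g^b mod p = 15^11 mod 223.
15^1 ≡ 15 (mod 223)
15^2 = (15^1)^2 ≡ 15^2 = 225 ≡ 2 (mod 223)
15^4 = (15^2)^2 ≡ 2^2 = 4 ≡ 4 (mod 223)
15^8 = (15^4)^2 ≡ 4^2 = 16 ≡ 16 (mod 223)
15^11 = 15^8 · 15^2 · 15^1 ≡ 16 · 2 · 15 ≡ 34 (mod 223).
So B = 34. Host X then computes K = B^a mod p = 34^15 mod 223.
34^1 ≡ 34 (mod 223)
34^2 = (34^1)^2 ≡ 34^2 = 1156 ≡ 41 (mod 223)
34^4 = (34^2)^2 ≡ 41^2 = 1681 ≡ 120 (mod 223)
34^8 = (34^4)^2 ≡ 120^2 = 14400 ≡ 128 (mod 223)
34^15 = 34^8 · 34^4 · 34^2 · 34^1 ≡ 128 · 120 · 41 · 34 ≡ 49 (mod 223).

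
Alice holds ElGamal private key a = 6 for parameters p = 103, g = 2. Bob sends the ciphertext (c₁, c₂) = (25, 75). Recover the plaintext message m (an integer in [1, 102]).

Shared mask s = c₁^a mod p = 25^6 mod 103.
25^1 ≡ 25 (mod 103)
25^2 = (25^1)^2 ≡ 25^2 = 625 ≡ 7 (mod 103)
25^4 = (25^2)^2 ≡ 7^2 = 49 ≡ 49 (mod 103)
25^6 = 25^4 · 25^2 ≡ 49 · 7 ≡ 34 (mod 103).
So s = 34; s⁻¹ ≡ 100 (mod 103).
m = c₂ · s⁻¹ mod 103 = 75 · 100 mod 103 = 84.

84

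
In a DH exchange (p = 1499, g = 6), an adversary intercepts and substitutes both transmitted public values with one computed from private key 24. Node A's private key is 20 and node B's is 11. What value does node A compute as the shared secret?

52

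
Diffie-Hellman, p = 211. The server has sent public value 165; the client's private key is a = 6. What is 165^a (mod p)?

Shared key K = 165^6 mod 211.
165^1 ≡ 165 (mod 211)
165^2 = (165^1)^2 ≡ 165^2 = 27225 ≡ 6 (mod 211)
165^4 = (165^2)^2 ≡ 6^2 = 36 ≡ 36 (mod 211)
165^6 = 165^4 · 165^2 ≡ 36 · 6 ≡ 5 (mod 211).

5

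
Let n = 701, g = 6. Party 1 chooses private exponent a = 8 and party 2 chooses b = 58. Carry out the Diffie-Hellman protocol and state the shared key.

581

Party 2 sends B = g^b mod n = 6^58 mod 701.
6^1 ≡ 6 (mod 701)
6^2 = (6^1)^2 ≡ 6^2 = 36 ≡ 36 (mod 701)
6^4 = (6^2)^2 ≡ 36^2 = 1296 ≡ 595 (mod 701)
6^8 = (6^4)^2 ≡ 595^2 = 354025 ≡ 20 (mod 701)
6^16 = (6^8)^2 ≡ 20^2 = 400 ≡ 400 (mod 701)
6^32 = (6^16)^2 ≡ 400^2 = 160000 ≡ 172 (mod 701)
6^58 = 6^32 · 6^16 · 6^8 · 6^2 ≡ 172 · 400 · 20 · 36 ≡ 536 (mod 701).
So B = 536. Party 1 then computes K = B^a mod n = 536^8 mod 701.
536^1 ≡ 536 (mod 701)
536^2 = (536^1)^2 ≡ 536^2 = 287296 ≡ 587 (mod 701)
536^4 = (536^2)^2 ≡ 587^2 = 344569 ≡ 378 (mod 701)
536^8 = (536^4)^2 ≡ 378^2 = 142884 ≡ 581 (mod 701)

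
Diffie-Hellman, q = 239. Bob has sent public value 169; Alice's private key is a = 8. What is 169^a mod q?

Shared key K = 169^8 mod 239.
169^1 ≡ 169 (mod 239)
169^2 = (169^1)^2 ≡ 169^2 = 28561 ≡ 120 (mod 239)
169^4 = (169^2)^2 ≡ 120^2 = 14400 ≡ 60 (mod 239)
169^8 = (169^4)^2 ≡ 60^2 = 3600 ≡ 15 (mod 239)

15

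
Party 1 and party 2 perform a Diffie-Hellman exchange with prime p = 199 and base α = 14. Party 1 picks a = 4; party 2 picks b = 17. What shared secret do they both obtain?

122

Party 2 sends B = α^b mod p = 14^17 mod 199.
14^1 ≡ 14 (mod 199)
14^2 = (14^1)^2 ≡ 14^2 = 196 ≡ 196 (mod 199)
14^4 = (14^2)^2 ≡ 196^2 = 38416 ≡ 9 (mod 199)
14^8 = (14^4)^2 ≡ 9^2 = 81 ≡ 81 (mod 199)
14^16 = (14^8)^2 ≡ 81^2 = 6561 ≡ 193 (mod 199)
14^17 = 14^16 · 14^1 ≡ 193 · 14 ≡ 115 (mod 199).
So B = 115. Party 1 then computes K = B^a mod p = 115^4 mod 199.
115^1 ≡ 115 (mod 199)
115^2 = (115^1)^2 ≡ 115^2 = 13225 ≡ 91 (mod 199)
115^4 = (115^2)^2 ≡ 91^2 = 8281 ≡ 122 (mod 199)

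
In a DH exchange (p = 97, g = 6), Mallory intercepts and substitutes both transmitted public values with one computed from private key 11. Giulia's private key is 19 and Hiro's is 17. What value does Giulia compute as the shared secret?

16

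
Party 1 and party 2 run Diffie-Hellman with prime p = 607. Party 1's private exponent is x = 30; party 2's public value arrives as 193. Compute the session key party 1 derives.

208

Shared key K = 193^30 mod 607.
193^1 ≡ 193 (mod 607)
193^2 = (193^1)^2 ≡ 193^2 = 37249 ≡ 222 (mod 607)
193^4 = (193^2)^2 ≡ 222^2 = 49284 ≡ 117 (mod 607)
193^8 = (193^4)^2 ≡ 117^2 = 13689 ≡ 335 (mod 607)
193^16 = (193^8)^2 ≡ 335^2 = 112225 ≡ 537 (mod 607)
193^30 = 193^16 · 193^8 · 193^4 · 193^2 ≡ 537 · 335 · 117 · 222 ≡ 208 (mod 607).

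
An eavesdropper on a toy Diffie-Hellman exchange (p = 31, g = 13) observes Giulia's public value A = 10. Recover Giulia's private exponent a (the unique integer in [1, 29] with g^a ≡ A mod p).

4

Try successive powers of 13 modulo 31:
13^1 ≡ 13
13^2 ≡ 14
13^3 ≡ 27
13^4 ≡ 10
Found: a = 4.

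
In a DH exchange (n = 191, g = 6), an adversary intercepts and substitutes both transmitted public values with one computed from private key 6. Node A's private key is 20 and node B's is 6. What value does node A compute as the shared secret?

52

Node A receives an adversary's public value M = 6^6 mod 191 instead of the honest one.
6^1 ≡ 6 (mod 191)
6^2 = (6^1)^2 ≡ 6^2 = 36 ≡ 36 (mod 191)
6^4 = (6^2)^2 ≡ 36^2 = 1296 ≡ 150 (mod 191)
6^6 = 6^4 · 6^2 ≡ 150 · 36 ≡ 52 (mod 191).
So M = 52. Node A computes K = M^20 mod 191.
52^1 ≡ 52 (mod 191)
52^2 = (52^1)^2 ≡ 52^2 = 2704 ≡ 30 (mod 191)
52^4 = (52^2)^2 ≡ 30^2 = 900 ≡ 136 (mod 191)
52^8 = (52^4)^2 ≡ 136^2 = 18496 ≡ 160 (mod 191)
52^16 = (52^8)^2 ≡ 160^2 = 25600 ≡ 6 (mod 191)
52^20 = 52^16 · 52^4 ≡ 6 · 136 ≡ 52 (mod 191).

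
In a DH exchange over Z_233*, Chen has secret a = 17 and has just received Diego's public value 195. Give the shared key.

Shared key K = 195^17 mod 233.
195^1 ≡ 195 (mod 233)
195^2 = (195^1)^2 ≡ 195^2 = 38025 ≡ 46 (mod 233)
195^4 = (195^2)^2 ≡ 46^2 = 2116 ≡ 19 (mod 233)
195^8 = (195^4)^2 ≡ 19^2 = 361 ≡ 128 (mod 233)
195^16 = (195^8)^2 ≡ 128^2 = 16384 ≡ 74 (mod 233)
195^17 = 195^16 · 195^1 ≡ 74 · 195 ≡ 217 (mod 233).

217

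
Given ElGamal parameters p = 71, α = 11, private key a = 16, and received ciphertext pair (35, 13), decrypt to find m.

39

Shared mask s = c₁^a mod p = 35^16 mod 71.
35^1 ≡ 35 (mod 71)
35^2 = (35^1)^2 ≡ 35^2 = 1225 ≡ 18 (mod 71)
35^4 = (35^2)^2 ≡ 18^2 = 324 ≡ 40 (mod 71)
35^8 = (35^4)^2 ≡ 40^2 = 1600 ≡ 38 (mod 71)
35^16 = (35^8)^2 ≡ 38^2 = 1444 ≡ 24 (mod 71)
So s = 24; s⁻¹ ≡ 3 (mod 71).
m = c₂ · s⁻¹ mod 71 = 13 · 3 mod 71 = 39.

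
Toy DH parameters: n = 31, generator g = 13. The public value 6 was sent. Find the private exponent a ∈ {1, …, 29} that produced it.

5

Try successive powers of 13 modulo 31:
13^1 ≡ 13
13^2 ≡ 14
13^3 ≡ 27
13^4 ≡ 10
13^5 ≡ 6
Found: a = 5.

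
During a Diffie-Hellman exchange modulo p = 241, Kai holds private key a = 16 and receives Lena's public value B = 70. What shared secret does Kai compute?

183

Shared key K = 70^16 mod 241.
70^1 ≡ 70 (mod 241)
70^2 = (70^1)^2 ≡ 70^2 = 4900 ≡ 80 (mod 241)
70^4 = (70^2)^2 ≡ 80^2 = 6400 ≡ 134 (mod 241)
70^8 = (70^4)^2 ≡ 134^2 = 17956 ≡ 122 (mod 241)
70^16 = (70^8)^2 ≡ 122^2 = 14884 ≡ 183 (mod 241)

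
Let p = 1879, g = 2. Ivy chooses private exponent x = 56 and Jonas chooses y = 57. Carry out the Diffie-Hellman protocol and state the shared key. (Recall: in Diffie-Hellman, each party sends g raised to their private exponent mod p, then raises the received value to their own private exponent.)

1060

Ivy sends A = g^x mod p = 2^56 mod 1879.
2^1 ≡ 2 (mod 1879)
2^2 = (2^1)^2 ≡ 2^2 = 4 ≡ 4 (mod 1879)
2^4 = (2^2)^2 ≡ 4^2 = 16 ≡ 16 (mod 1879)
2^8 = (2^4)^2 ≡ 16^2 = 256 ≡ 256 (mod 1879)
2^16 = (2^8)^2 ≡ 256^2 = 65536 ≡ 1650 (mod 1879)
2^32 = (2^16)^2 ≡ 1650^2 = 2722500 ≡ 1708 (mod 1879)
2^56 = 2^32 · 2^16 · 2^8 ≡ 1708 · 1650 · 256 ≡ 239 (mod 1879).
So A = 239. Jonas then computes K = A^y mod p = 239^57 mod 1879.
239^1 ≡ 239 (mod 1879)
239^2 = (239^1)^2 ≡ 239^2 = 57121 ≡ 751 (mod 1879)
239^4 = (239^2)^2 ≡ 751^2 = 564001 ≡ 301 (mod 1879)
239^8 = (239^4)^2 ≡ 301^2 = 90601 ≡ 409 (mod 1879)
239^16 = (239^8)^2 ≡ 409^2 = 167281 ≡ 50 (mod 1879)
239^32 = (239^16)^2 ≡ 50^2 = 2500 ≡ 621 (mod 1879)
239^57 = 239^32 · 239^16 · 239^8 · 239^1 ≡ 621 · 50 · 409 · 239 ≡ 1060 (mod 1879).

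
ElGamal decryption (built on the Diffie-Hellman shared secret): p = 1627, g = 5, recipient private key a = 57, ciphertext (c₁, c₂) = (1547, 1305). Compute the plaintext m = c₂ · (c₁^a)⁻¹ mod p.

Shared mask s = c₁^a mod p = 1547^57 mod 1627.
1547^1 ≡ 1547 (mod 1627)
1547^2 = (1547^1)^2 ≡ 1547^2 = 2393209 ≡ 1519 (mod 1627)
1547^4 = (1547^2)^2 ≡ 1519^2 = 2307361 ≡ 275 (mod 1627)
1547^8 = (1547^4)^2 ≡ 275^2 = 75625 ≡ 783 (mod 1627)
1547^16 = (1547^8)^2 ≡ 783^2 = 613089 ≡ 1337 (mod 1627)
1547^32 = (1547^16)^2 ≡ 1337^2 = 1787569 ≡ 1123 (mod 1627)
1547^57 = 1547^32 · 1547^16 · 1547^8 · 1547^1 ≡ 1123 · 1337 · 783 · 1547 ≡ 135 (mod 1627).
So s = 135; s⁻¹ ≡ 928 (mod 1627).
m = c₂ · s⁻¹ mod 1627 = 1305 · 928 mod 1627 = 552.

552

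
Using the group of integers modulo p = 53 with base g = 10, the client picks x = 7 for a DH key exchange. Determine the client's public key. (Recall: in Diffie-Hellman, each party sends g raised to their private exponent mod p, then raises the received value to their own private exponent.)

Public value = 10^7 (mod 53).
10^1 ≡ 10 (mod 53)
10^2 = (10^1)^2 ≡ 10^2 = 100 ≡ 47 (mod 53)
10^4 = (10^2)^2 ≡ 47^2 = 2209 ≡ 36 (mod 53)
10^7 = 10^4 · 10^2 · 10^1 ≡ 36 · 47 · 10 ≡ 13 (mod 53).

13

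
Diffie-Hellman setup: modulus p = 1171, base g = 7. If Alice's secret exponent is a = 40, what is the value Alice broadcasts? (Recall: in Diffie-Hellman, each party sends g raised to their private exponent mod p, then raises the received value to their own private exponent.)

573

Public value = 7^40 mod 1171.
7^1 ≡ 7 (mod 1171)
7^2 = (7^1)^2 ≡ 7^2 = 49 ≡ 49 (mod 1171)
7^4 = (7^2)^2 ≡ 49^2 = 2401 ≡ 59 (mod 1171)
7^8 = (7^4)^2 ≡ 59^2 = 3481 ≡ 1139 (mod 1171)
7^16 = (7^8)^2 ≡ 1139^2 = 1297321 ≡ 1024 (mod 1171)
7^32 = (7^16)^2 ≡ 1024^2 = 1048576 ≡ 531 (mod 1171)
7^40 = 7^32 · 7^8 ≡ 531 · 1139 ≡ 573 (mod 1171).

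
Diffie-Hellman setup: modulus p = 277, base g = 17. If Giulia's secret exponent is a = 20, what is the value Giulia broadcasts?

Public value = 17^{20} \pmod{277}.
17^1 ≡ 17 (mod 277)
17^2 = (17^1)^2 ≡ 17^2 = 289 ≡ 12 (mod 277)
17^4 = (17^2)^2 ≡ 12^2 = 144 ≡ 144 (mod 277)
17^8 = (17^4)^2 ≡ 144^2 = 20736 ≡ 238 (mod 277)
17^16 = (17^8)^2 ≡ 238^2 = 56644 ≡ 136 (mod 277)
17^20 = 17^16 · 17^4 ≡ 136 · 144 ≡ 194 (mod 277).

194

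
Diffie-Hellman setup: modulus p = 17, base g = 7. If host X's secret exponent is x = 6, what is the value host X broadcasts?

Public value = 7^6 (mod 17).
7^1 ≡ 7 (mod 17)
7^2 = (7^1)^2 ≡ 7^2 = 49 ≡ 15 (mod 17)
7^4 = (7^2)^2 ≡ 15^2 = 225 ≡ 4 (mod 17)
7^6 = 7^4 · 7^2 ≡ 4 · 15 ≡ 9 (mod 17).

9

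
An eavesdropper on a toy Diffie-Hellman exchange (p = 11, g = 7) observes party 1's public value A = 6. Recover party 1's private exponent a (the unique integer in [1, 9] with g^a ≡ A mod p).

Try successive powers of 7 modulo 11:
7^1 ≡ 7
7^2 ≡ 5
7^3 ≡ 2
7^4 ≡ 3
7^5 ≡ 10
7^6 ≡ 4
7^7 ≡ 6
Found: a = 7.

7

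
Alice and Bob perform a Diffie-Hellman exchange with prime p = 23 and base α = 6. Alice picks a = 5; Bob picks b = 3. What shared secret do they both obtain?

8

Alice sends A = α^a mod p = 6^5 mod 23.
6^1 ≡ 6 (mod 23)
6^2 = (6^1)^2 ≡ 6^2 = 36 ≡ 13 (mod 23)
6^4 = (6^2)^2 ≡ 13^2 = 169 ≡ 8 (mod 23)
6^5 = 6^4 · 6^1 ≡ 8 · 6 ≡ 2 (mod 23).
So A = 2. Bob then computes K = A^b mod p = 2^3 mod 23.
2^1 ≡ 2 (mod 23)
2^2 = (2^1)^2 ≡ 2^2 = 4 ≡ 4 (mod 23)
2^3 = 2^2 · 2^1 ≡ 4 · 2 ≡ 8 (mod 23).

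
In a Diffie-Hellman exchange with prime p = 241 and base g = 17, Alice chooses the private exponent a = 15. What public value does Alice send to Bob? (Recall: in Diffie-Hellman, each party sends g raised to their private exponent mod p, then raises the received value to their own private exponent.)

Public value = 17^{15} \pmod{241}.
17^1 ≡ 17 (mod 241)
17^2 = (17^1)^2 ≡ 17^2 = 289 ≡ 48 (mod 241)
17^4 = (17^2)^2 ≡ 48^2 = 2304 ≡ 135 (mod 241)
17^8 = (17^4)^2 ≡ 135^2 = 18225 ≡ 150 (mod 241)
17^15 = 17^8 · 17^4 · 17^2 · 17^1 ≡ 150 · 135 · 48 · 17 ≡ 76 (mod 241).

76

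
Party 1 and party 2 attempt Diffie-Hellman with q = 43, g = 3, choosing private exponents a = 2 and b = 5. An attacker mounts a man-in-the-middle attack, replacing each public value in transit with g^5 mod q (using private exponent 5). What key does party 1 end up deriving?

10

Party 1 receives an attacker's public value M = 3^5 mod 43 instead of the honest one.
3^1 ≡ 3 (mod 43)
3^2 = (3^1)^2 ≡ 3^2 = 9 ≡ 9 (mod 43)
3^4 = (3^2)^2 ≡ 9^2 = 81 ≡ 38 (mod 43)
3^5 = 3^4 · 3^1 ≡ 38 · 3 ≡ 28 (mod 43).
So M = 28. Party 1 computes K = M^2 mod 43.
28^1 ≡ 28 (mod 43)
28^2 = (28^1)^2 ≡ 28^2 = 784 ≡ 10 (mod 43)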